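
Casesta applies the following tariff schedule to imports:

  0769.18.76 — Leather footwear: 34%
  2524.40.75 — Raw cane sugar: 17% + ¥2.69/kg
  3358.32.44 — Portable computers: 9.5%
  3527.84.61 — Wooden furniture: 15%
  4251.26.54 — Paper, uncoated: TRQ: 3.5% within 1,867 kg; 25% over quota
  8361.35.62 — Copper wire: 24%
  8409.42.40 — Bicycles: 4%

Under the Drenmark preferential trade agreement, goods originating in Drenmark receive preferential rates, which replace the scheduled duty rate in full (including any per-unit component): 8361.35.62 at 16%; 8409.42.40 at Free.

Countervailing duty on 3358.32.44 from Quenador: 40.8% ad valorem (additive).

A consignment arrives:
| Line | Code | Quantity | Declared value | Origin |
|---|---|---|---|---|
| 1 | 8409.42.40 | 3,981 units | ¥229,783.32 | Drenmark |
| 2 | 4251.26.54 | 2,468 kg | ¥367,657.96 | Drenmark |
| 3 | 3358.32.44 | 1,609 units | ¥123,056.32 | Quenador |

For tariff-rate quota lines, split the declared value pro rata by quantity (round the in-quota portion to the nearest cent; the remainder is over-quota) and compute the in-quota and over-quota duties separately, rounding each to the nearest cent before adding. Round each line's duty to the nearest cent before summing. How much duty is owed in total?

Line 1 (8409.42.40, Drenmark, 3,981 units, ¥229,783.32):
Base rate for 8409.42.40 is 4%.
Origin Drenmark qualifies under the Casesta–Drenmark agreement and 8409.42.40 is covered: preferential rate Free applies instead.
Duty = ¥229,783.32 × 0% = ¥0.00.
Line 2 (4251.26.54, Drenmark, 2,468 kg, ¥367,657.96):
Code 4251.26.54 is under a tariff-rate quota (threshold 1,867 kg). In-quota: 1,867 kg at 3.5%; over-quota: 601 kg at 25%.
Pro-rata value split: in-quota = ¥367,657.96 × 1,867/2,468 = ¥278,126.99; over-quota = ¥367,657.96 − ¥278,126.99 = ¥89,530.97.
In-quota duty = ¥278,126.99 × 3.5% = ¥9,734.44. Over-quota duty = ¥89,530.97 × 25% = ¥22,382.74.
Line duty = ¥9,734.44 + ¥22,382.74 = ¥32,117.18.
Line 3 (3358.32.44, Quenador, 1,609 units, ¥123,056.32):
Base rate for 3358.32.44 is 9.5%.
Additional duty on 3358.32.44 from Quenador: +40.8%. Applied ad valorem rate: 9.5% + 40.8% = 50.3%.
Duty = ¥123,056.32 × 50.3% = ¥61,897.33.
Total = ¥0.00 + ¥32,117.18 + ¥61,897.33 = ¥94,014.51.

¥94,014.51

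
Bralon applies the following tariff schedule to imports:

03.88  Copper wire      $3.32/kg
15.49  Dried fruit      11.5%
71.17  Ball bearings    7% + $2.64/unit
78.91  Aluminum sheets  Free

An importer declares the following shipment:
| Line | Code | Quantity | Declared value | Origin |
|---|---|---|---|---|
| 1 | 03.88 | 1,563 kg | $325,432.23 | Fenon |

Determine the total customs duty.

$5,189.16

Line 1 (03.88, Fenon, 1,563 kg, $325,432.23):
Base rate for 03.88 is $3.32/kg.
Duty = 1,563 × $3.32 = $5,189.16.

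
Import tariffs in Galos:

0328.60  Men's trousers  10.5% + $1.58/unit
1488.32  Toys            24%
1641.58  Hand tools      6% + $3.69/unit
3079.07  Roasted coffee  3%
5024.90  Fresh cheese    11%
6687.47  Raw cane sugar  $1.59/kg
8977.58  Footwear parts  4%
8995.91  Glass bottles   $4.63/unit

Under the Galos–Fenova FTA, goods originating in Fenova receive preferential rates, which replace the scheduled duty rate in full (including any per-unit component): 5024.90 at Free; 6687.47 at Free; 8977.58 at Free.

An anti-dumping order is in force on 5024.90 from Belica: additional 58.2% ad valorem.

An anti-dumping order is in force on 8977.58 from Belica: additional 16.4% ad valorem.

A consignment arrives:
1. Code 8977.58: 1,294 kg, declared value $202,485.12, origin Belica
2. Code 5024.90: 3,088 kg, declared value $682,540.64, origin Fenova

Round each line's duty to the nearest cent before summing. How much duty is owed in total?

Line 1 (8977.58, Belica, 1,294 kg, $202,485.12):
Base rate for 8977.58 is 4%.
8977.58 has an FTA preferential rate, but origin Belica is not Fenova; base rate stands.
Additional duty on 8977.58 from Belica: +16.4%. Applied ad valorem rate: 4% + 16.4% = 20.4%.
Duty = $202,485.12 × 20.4% = $41,306.96.
Line 2 (5024.90, Fenova, 3,088 kg, $682,540.64):
Base rate for 5024.90 is 11%.
Origin Fenova qualifies under the Galos–Fenova agreement and 5024.90 is covered: preferential rate Free applies instead.
The additional-duty order on 5024.90 targets Belica, not Fenova; it does not apply.
Duty = $682,540.64 × 0% = $0.00.
Total = $41,306.96 + $0.00 = $41,306.96.

$41,306.96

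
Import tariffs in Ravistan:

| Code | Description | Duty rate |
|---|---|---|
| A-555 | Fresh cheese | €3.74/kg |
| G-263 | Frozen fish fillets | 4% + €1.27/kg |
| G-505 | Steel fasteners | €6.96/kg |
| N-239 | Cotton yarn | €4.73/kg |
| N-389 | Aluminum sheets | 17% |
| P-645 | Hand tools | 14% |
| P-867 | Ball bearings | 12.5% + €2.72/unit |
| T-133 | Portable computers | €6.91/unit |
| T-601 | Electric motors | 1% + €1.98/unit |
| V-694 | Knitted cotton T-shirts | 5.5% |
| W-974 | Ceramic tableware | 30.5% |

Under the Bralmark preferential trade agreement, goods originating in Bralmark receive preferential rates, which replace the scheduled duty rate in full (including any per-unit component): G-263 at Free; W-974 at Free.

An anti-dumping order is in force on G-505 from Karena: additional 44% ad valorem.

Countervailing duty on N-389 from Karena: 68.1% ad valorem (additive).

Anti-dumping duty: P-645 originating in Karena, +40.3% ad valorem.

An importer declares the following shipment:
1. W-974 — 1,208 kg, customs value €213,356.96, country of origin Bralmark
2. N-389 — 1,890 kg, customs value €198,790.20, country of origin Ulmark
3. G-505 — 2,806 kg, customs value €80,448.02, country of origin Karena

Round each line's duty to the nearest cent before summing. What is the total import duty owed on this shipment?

Line 1 (W-974, Bralmark, 1,208 kg, €213,356.96):
Base rate for W-974 is 30.5%.
Origin Bralmark qualifies under the Ravistan–Bralmark agreement and W-974 is covered: preferential rate Free applies instead.
Duty = €213,356.96 × 0% = €0.00.
Line 2 (N-389, Ulmark, 1,890 kg, €198,790.20):
Base rate for N-389 is 17%.
The additional-duty order on N-389 targets Karena, not Ulmark; it does not apply.
Duty = €198,790.20 × 17% = €33,794.33.
Line 3 (G-505, Karena, 2,806 kg, €80,448.02):
Base rate for G-505 is €6.96/kg.
Additional duty on G-505 from Karena: +44% ad valorem. Applied ad valorem rate = 44%.
Duty = €80,448.02 × 44% + 2,806 × €6.96 = €54,926.89.
Total = €0.00 + €33,794.33 + €54,926.89 = €88,721.22.

€88,721.22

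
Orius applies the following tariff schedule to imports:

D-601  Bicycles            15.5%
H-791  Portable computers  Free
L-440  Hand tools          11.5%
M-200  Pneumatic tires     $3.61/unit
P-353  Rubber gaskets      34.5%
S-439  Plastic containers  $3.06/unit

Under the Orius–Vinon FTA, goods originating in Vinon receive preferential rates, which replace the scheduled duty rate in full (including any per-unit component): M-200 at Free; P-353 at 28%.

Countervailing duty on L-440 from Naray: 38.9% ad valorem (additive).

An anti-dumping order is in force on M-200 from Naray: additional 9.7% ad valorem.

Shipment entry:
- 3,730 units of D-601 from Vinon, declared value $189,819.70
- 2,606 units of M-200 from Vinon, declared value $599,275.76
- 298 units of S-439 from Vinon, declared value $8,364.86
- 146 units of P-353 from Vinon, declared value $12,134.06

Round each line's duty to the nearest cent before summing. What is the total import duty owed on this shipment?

$33,731.47

Line 1 (D-601, Vinon, 3,730 units, $189,819.70):
Base rate for D-601 is 15.5%.
Origin Vinon is the FTA partner but D-601 is not on the preference list; base rate stands.
Duty = $189,819.70 × 15.5% = $29,422.05.
Line 2 (M-200, Vinon, 2,606 units, $599,275.76):
Base rate for M-200 is $3.61/unit.
Origin Vinon qualifies under the Orius–Vinon agreement and M-200 is covered: preferential rate Free applies instead.
The additional-duty order on M-200 targets Naray, not Vinon; it does not apply.
Duty = $599,275.76 × 0% = $0.00.
Line 3 (S-439, Vinon, 298 units, $8,364.86):
Base rate for S-439 is $3.06/unit.
Origin Vinon is the FTA partner but S-439 is not on the preference list; base rate stands.
Duty = 298 × $3.06 = $911.88.
Line 4 (P-353, Vinon, 146 units, $12,134.06):
Base rate for P-353 is 34.5%.
Origin Vinon qualifies under the Orius–Vinon agreement and P-353 is covered: preferential rate 28% applies instead.
Duty = $12,134.06 × 28% = $3,397.54.
Total = $29,422.05 + $0.00 + $911.88 + $3,397.54 = $33,731.47.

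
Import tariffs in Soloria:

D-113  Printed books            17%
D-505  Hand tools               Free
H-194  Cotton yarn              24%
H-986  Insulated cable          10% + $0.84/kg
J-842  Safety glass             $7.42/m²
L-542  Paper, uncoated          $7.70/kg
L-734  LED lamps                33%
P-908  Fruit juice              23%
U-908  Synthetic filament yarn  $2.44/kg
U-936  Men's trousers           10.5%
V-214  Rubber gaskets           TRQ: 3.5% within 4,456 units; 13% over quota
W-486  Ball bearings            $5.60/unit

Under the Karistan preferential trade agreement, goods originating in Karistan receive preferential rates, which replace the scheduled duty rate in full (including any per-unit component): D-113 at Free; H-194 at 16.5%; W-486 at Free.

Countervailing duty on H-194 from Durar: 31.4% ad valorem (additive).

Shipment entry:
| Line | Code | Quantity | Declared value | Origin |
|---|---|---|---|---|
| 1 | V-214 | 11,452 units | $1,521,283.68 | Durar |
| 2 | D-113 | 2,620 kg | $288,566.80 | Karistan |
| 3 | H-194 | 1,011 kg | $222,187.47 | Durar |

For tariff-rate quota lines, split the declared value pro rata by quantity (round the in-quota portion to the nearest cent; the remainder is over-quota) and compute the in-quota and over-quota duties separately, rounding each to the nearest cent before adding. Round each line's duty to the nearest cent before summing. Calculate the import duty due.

$264,624.91

Line 1 (V-214, Durar, 11,452 units, $1,521,283.68):
Code V-214 is under a tariff-rate quota (threshold 4,456 units). In-quota: 4,456 units at 3.5%; over-quota: 6,996 units at 13%.
Pro-rata value split: in-quota = $1,521,283.68 × 4,456/11,452 = $591,935.04; over-quota = $1,521,283.68 − $591,935.04 = $929,348.64.
In-quota duty = $591,935.04 × 3.5% = $20,717.73. Over-quota duty = $929,348.64 × 13% = $120,815.32.
Line duty = $20,717.73 + $120,815.32 = $141,533.05.
Line 2 (D-113, Karistan, 2,620 kg, $288,566.80):
Base rate for D-113 is 17%.
Origin Karistan qualifies under the Soloria–Karistan agreement and D-113 is covered: preferential rate Free applies instead.
Duty = $288,566.80 × 0% = $0.00.
Line 3 (H-194, Durar, 1,011 kg, $222,187.47):
Base rate for H-194 is 24%.
H-194 has an FTA preferential rate, but origin Durar is not Karistan; base rate stands.
Additional duty on H-194 from Durar: +31.4%. Applied ad valorem rate: 24% + 31.4% = 55.4%.
Duty = $222,187.47 × 55.4% = $123,091.86.
Total = $141,533.05 + $0.00 + $123,091.86 = $264,624.91.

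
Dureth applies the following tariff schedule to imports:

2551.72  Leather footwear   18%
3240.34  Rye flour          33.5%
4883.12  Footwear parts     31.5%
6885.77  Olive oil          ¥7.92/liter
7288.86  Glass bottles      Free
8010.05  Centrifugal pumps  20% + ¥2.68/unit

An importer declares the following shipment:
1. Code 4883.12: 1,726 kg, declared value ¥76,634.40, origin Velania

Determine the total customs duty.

Line 1 (4883.12, Velania, 1,726 kg, ¥76,634.40):
Base rate for 4883.12 is 31.5%.
Duty = ¥76,634.40 × 31.5% = ¥24,139.84.

¥24,139.84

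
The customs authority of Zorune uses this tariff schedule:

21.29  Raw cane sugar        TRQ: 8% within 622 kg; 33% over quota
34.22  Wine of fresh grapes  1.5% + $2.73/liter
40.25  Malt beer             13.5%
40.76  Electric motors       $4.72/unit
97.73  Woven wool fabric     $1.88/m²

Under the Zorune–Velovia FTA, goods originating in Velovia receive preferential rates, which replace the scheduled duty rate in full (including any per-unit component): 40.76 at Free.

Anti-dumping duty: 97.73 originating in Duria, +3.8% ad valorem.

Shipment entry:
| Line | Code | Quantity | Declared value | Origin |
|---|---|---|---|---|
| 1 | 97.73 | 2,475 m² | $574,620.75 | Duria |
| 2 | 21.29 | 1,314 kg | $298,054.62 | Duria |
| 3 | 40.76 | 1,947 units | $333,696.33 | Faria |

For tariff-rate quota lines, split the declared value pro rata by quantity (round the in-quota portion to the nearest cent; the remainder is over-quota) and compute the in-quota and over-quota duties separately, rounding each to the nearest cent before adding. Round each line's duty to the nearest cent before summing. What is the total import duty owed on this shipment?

Line 1 (97.73, Duria, 2,475 m², $574,620.75):
Base rate for 97.73 is $1.88/m².
Additional duty on 97.73 from Duria: +3.8% ad valorem. Applied ad valorem rate = 3.8%.
Duty = $574,620.75 × 3.8% + 2,475 × $1.88 = $26,488.59.
Line 2 (21.29, Duria, 1,314 kg, $298,054.62):
Code 21.29 is under a tariff-rate quota (threshold 622 kg). In-quota: 622 kg at 8%; over-quota: 692 kg at 33%.
Pro-rata value split: in-quota = $298,054.62 × 622/1,314 = $141,088.26; over-quota = $298,054.62 − $141,088.26 = $156,966.36.
In-quota duty = $141,088.26 × 8% = $11,287.06. Over-quota duty = $156,966.36 × 33% = $51,798.90.
Line duty = $11,287.06 + $51,798.90 = $63,085.96.
Line 3 (40.76, Faria, 1,947 units, $333,696.33):
Base rate for 40.76 is $4.72/unit.
40.76 has an FTA preferential rate, but origin Faria is not Velovia; base rate stands.
Duty = 1,947 × $4.72 = $9,189.84.
Total = $26,488.59 + $63,085.96 + $9,189.84 = $98,764.39.

$98,764.39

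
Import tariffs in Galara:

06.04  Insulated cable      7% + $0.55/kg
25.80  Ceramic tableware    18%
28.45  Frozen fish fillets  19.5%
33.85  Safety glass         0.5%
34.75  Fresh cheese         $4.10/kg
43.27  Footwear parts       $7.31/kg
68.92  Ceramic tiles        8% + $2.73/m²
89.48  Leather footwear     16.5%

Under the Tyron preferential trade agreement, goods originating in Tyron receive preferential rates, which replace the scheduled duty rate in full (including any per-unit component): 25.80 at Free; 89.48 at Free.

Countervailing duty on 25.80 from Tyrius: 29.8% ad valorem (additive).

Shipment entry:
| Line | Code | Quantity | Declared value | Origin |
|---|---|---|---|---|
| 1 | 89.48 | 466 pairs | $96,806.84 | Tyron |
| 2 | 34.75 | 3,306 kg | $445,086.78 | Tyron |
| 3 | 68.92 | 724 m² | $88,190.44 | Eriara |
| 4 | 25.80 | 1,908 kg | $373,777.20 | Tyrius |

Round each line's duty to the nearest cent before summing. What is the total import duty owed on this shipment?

$201,251.86

Line 1 (89.48, Tyron, 466 pairs, $96,806.84):
Base rate for 89.48 is 16.5%.
Origin Tyron qualifies under the Galara–Tyron agreement and 89.48 is covered: preferential rate Free applies instead.
Duty = $96,806.84 × 0% = $0.00.
Line 2 (34.75, Tyron, 3,306 kg, $445,086.78):
Base rate for 34.75 is $4.10/kg.
Origin Tyron is the FTA partner but 34.75 is not on the preference list; base rate stands.
Duty = 3,306 × $4.10 = $13,554.60.
Line 3 (68.92, Eriara, 724 m², $88,190.44):
Base rate for 68.92 is 8% + $2.73/m².
Duty = $88,190.44 × 8% + 724 × $2.73 = $9,031.76.
Line 4 (25.80, Tyrius, 1,908 kg, $373,777.20):
Base rate for 25.80 is 18%.
25.80 has an FTA preferential rate, but origin Tyrius is not Tyron; base rate stands.
Additional duty on 25.80 from Tyrius: +29.8%. Applied ad valorem rate: 18% + 29.8% = 47.8%.
Duty = $373,777.20 × 47.8% = $178,665.50.
Total = $0.00 + $13,554.60 + $9,031.76 + $178,665.50 = $201,251.86.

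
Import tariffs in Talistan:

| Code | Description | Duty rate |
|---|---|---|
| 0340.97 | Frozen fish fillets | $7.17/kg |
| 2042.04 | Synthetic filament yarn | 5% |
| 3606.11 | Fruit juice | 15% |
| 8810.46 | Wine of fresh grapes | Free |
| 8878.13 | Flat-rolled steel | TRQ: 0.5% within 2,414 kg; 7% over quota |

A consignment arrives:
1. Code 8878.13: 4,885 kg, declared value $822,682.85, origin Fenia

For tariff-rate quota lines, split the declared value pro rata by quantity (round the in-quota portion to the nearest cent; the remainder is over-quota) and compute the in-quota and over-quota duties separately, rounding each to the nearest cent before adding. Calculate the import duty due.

Line 1 (8878.13, Fenia, 4,885 kg, $822,682.85):
Code 8878.13 is under a tariff-rate quota (threshold 2,414 kg). In-quota: 2,414 kg at 0.5%; over-quota: 2,471 kg at 7%.
Pro-rata value split: in-quota = $822,682.85 × 2,414/4,885 = $406,541.74; over-quota = $822,682.85 − $406,541.74 = $416,141.11.
In-quota duty = $406,541.74 × 0.5% = $2,032.71. Over-quota duty = $416,141.11 × 7% = $29,129.88.
Line duty = $2,032.71 + $29,129.88 = $31,162.59.

$31,162.59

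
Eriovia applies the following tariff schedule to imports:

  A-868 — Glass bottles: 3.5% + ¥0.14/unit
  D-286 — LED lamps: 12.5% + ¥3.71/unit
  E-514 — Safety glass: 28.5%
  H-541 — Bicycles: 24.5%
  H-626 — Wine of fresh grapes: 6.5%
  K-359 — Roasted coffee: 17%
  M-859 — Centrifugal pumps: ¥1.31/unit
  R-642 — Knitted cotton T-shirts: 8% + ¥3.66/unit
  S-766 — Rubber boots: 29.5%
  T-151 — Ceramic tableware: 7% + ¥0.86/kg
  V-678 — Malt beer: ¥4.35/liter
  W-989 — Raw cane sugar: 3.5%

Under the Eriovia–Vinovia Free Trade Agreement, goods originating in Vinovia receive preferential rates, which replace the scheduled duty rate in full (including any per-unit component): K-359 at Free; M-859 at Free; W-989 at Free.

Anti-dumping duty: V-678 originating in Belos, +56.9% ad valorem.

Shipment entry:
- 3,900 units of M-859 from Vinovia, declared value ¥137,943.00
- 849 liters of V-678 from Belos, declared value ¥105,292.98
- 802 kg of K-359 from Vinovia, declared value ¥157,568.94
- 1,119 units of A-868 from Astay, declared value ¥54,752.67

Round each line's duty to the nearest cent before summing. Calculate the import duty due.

Line 1 (M-859, Vinovia, 3,900 units, ¥137,943.00):
Base rate for M-859 is ¥1.31/unit.
Origin Vinovia qualifies under the Eriovia–Vinovia agreement and M-859 is covered: preferential rate Free applies instead.
Duty = ¥137,943.00 × 0% = ¥0.00.
Line 2 (V-678, Belos, 849 liters, ¥105,292.98):
Base rate for V-678 is ¥4.35/liter.
Additional duty on V-678 from Belos: +56.9% ad valorem. Applied ad valorem rate = 56.9%.
Duty = ¥105,292.98 × 56.9% + 849 × ¥4.35 = ¥63,604.86.
Line 3 (K-359, Vinovia, 802 kg, ¥157,568.94):
Base rate for K-359 is 17%.
Origin Vinovia qualifies under the Eriovia–Vinovia agreement and K-359 is covered: preferential rate Free applies instead.
Duty = ¥157,568.94 × 0% = ¥0.00.
Line 4 (A-868, Astay, 1,119 units, ¥54,752.67):
Base rate for A-868 is 3.5% + ¥0.14/unit.
Duty = ¥54,752.67 × 3.5% + 1,119 × ¥0.14 = ¥2,073.00.
Total = ¥0.00 + ¥63,604.86 + ¥0.00 + ¥2,073.00 = ¥65,677.86.

¥65,677.86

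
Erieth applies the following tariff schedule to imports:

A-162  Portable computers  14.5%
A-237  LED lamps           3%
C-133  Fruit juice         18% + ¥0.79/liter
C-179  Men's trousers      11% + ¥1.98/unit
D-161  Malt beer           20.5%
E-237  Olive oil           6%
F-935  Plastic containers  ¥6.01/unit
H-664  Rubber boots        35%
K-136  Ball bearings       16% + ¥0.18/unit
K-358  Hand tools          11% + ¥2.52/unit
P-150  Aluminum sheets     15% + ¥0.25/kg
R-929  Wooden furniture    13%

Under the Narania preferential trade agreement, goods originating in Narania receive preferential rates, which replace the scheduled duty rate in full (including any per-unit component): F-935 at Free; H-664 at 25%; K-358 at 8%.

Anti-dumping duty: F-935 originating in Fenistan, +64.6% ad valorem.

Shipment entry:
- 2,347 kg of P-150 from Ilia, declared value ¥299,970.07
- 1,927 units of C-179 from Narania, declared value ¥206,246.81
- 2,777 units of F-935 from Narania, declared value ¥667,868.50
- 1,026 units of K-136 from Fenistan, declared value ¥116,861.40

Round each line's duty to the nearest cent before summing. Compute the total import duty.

Line 1 (P-150, Ilia, 2,347 kg, ¥299,970.07):
Base rate for P-150 is 15% + ¥0.25/kg.
Duty = ¥299,970.07 × 15% + 2,347 × ¥0.25 = ¥45,582.26.
Line 2 (C-179, Narania, 1,927 units, ¥206,246.81):
Base rate for C-179 is 11% + ¥1.98/unit.
Origin Narania is the FTA partner but C-179 is not on the preference list; base rate stands.
Duty = ¥206,246.81 × 11% + 1,927 × ¥1.98 = ¥26,502.61.
Line 3 (F-935, Narania, 2,777 units, ¥667,868.50):
Base rate for F-935 is ¥6.01/unit.
Origin Narania qualifies under the Erieth–Narania agreement and F-935 is covered: preferential rate Free applies instead.
The additional-duty order on F-935 targets Fenistan, not Narania; it does not apply.
Duty = ¥667,868.50 × 0% = ¥0.00.
Line 4 (K-136, Fenistan, 1,026 units, ¥116,861.40):
Base rate for K-136 is 16% + ¥0.18/unit.
Duty = ¥116,861.40 × 16% + 1,026 × ¥0.18 = ¥18,882.50.
Total = ¥45,582.26 + ¥26,502.61 + ¥0.00 + ¥18,882.50 = ¥90,967.37.

¥90,967.37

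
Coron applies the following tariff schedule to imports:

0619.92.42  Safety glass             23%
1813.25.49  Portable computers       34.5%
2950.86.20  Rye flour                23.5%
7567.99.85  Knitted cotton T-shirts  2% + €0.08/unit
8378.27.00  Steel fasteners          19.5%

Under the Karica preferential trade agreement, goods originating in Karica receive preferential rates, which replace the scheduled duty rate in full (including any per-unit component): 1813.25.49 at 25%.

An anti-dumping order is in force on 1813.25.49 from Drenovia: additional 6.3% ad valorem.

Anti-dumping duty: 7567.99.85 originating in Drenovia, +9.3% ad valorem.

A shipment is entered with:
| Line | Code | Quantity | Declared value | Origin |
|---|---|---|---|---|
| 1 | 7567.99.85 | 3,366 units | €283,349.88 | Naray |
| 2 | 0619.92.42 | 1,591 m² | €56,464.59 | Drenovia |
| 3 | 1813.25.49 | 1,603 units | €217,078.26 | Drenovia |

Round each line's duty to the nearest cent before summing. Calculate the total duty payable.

Line 1 (7567.99.85, Naray, 3,366 units, €283,349.88):
Base rate for 7567.99.85 is 2% + €0.08/unit.
The additional-duty order on 7567.99.85 targets Drenovia, not Naray; it does not apply.
Duty = €283,349.88 × 2% + 3,366 × €0.08 = €5,936.28.
Line 2 (0619.92.42, Drenovia, 1,591 m², €56,464.59):
Base rate for 0619.92.42 is 23%.
Duty = €56,464.59 × 23% = €12,986.86.
Line 3 (1813.25.49, Drenovia, 1,603 units, €217,078.26):
Base rate for 1813.25.49 is 34.5%.
1813.25.49 has an FTA preferential rate, but origin Drenovia is not Karica; base rate stands.
Additional duty on 1813.25.49 from Drenovia: +6.3%. Applied ad valorem rate: 34.5% + 6.3% = 40.8%.
Duty = €217,078.26 × 40.8% = €88,567.93.
Total = €5,936.28 + €12,986.86 + €88,567.93 = €107,491.07.

€107,491.07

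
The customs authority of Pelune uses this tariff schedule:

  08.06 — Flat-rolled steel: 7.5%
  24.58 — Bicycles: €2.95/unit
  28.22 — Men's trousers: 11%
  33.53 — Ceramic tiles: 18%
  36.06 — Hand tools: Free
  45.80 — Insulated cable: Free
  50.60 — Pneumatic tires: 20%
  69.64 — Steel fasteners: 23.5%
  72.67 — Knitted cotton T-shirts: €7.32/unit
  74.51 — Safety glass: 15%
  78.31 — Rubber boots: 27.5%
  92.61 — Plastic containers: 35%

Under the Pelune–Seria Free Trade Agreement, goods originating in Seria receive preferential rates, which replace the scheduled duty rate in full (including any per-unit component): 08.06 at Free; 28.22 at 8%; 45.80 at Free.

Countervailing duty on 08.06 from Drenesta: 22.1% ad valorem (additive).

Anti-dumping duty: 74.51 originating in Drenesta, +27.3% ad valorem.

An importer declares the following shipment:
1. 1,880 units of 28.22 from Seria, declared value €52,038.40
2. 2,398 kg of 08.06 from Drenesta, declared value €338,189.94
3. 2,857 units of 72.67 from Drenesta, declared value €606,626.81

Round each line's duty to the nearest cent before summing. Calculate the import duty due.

Line 1 (28.22, Seria, 1,880 units, €52,038.40):
Base rate for 28.22 is 11%.
Origin Seria qualifies under the Pelune–Seria agreement and 28.22 is covered: preferential rate 8% applies instead.
Duty = €52,038.40 × 8% = €4,163.07.
Line 2 (08.06, Drenesta, 2,398 kg, €338,189.94):
Base rate for 08.06 is 7.5%.
08.06 has an FTA preferential rate, but origin Drenesta is not Seria; base rate stands.
Additional duty on 08.06 from Drenesta: +22.1%. Applied ad valorem rate: 7.5% + 22.1% = 29.6%.
Duty = €338,189.94 × 29.6% = €100,104.22.
Line 3 (72.67, Drenesta, 2,857 units, €606,626.81):
Base rate for 72.67 is €7.32/unit.
Duty = 2,857 × €7.32 = €20,913.24.
Total = €4,163.07 + €100,104.22 + €20,913.24 = €125,180.53.

€125,180.53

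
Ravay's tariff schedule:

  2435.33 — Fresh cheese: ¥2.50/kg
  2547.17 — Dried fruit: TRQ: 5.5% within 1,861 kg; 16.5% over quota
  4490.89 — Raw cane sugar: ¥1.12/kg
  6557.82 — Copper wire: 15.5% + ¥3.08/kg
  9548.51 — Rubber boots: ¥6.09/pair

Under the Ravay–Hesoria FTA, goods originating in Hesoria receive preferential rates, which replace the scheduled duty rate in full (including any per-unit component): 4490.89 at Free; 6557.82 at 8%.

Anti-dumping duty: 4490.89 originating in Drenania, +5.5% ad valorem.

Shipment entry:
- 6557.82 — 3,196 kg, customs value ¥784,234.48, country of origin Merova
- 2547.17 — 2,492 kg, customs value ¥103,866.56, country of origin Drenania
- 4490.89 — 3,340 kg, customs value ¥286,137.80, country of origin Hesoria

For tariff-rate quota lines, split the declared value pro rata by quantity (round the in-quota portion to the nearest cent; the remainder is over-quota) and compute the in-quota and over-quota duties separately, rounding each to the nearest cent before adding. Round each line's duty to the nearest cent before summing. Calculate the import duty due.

¥140,005.69

Line 1 (6557.82, Merova, 3,196 kg, ¥784,234.48):
Base rate for 6557.82 is 15.5% + ¥3.08/kg.
6557.82 has an FTA preferential rate, but origin Merova is not Hesoria; base rate stands.
Duty = ¥784,234.48 × 15.5% + 3,196 × ¥3.08 = ¥131,400.02.
Line 2 (2547.17, Drenania, 2,492 kg, ¥103,866.56):
Code 2547.17 is under a tariff-rate quota (threshold 1,861 kg). In-quota: 1,861 kg at 5.5%; over-quota: 631 kg at 16.5%.
Pro-rata value split: in-quota = ¥103,866.56 × 1,861/2,492 = ¥77,566.48; over-quota = ¥103,866.56 − ¥77,566.48 = ¥26,300.08.
In-quota duty = ¥77,566.48 × 5.5% = ¥4,266.16. Over-quota duty = ¥26,300.08 × 16.5% = ¥4,339.51.
Line duty = ¥4,266.16 + ¥4,339.51 = ¥8,605.67.
Line 3 (4490.89, Hesoria, 3,340 kg, ¥286,137.80):
Base rate for 4490.89 is ¥1.12/kg.
Origin Hesoria qualifies under the Ravay–Hesoria agreement and 4490.89 is covered: preferential rate Free applies instead.
The additional-duty order on 4490.89 targets Drenania, not Hesoria; it does not apply.
Duty = ¥286,137.80 × 0% = ¥0.00.
Total = ¥131,400.02 + ¥8,605.67 + ¥0.00 = ¥140,005.69.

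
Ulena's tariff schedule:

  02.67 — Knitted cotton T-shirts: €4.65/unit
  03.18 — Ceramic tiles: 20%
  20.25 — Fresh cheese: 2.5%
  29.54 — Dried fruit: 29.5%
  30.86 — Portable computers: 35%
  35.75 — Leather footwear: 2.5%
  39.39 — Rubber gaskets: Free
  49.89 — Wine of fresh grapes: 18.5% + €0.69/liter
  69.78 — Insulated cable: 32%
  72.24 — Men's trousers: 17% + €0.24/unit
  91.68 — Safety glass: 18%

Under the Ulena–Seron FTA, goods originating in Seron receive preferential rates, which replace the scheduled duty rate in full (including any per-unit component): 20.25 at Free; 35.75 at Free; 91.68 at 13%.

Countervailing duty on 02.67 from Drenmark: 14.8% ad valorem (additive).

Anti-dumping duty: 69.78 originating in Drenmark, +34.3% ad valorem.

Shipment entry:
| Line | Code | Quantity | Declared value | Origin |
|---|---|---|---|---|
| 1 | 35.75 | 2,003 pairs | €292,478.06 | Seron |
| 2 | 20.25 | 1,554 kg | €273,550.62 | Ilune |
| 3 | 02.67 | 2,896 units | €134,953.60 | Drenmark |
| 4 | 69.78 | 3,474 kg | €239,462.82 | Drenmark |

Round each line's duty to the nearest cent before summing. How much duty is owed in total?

€199,042.15

Line 1 (35.75, Seron, 2,003 pairs, €292,478.06):
Base rate for 35.75 is 2.5%.
Origin Seron qualifies under the Ulena–Seron agreement and 35.75 is covered: preferential rate Free applies instead.
Duty = €292,478.06 × 0% = €0.00.
Line 2 (20.25, Ilune, 1,554 kg, €273,550.62):
Base rate for 20.25 is 2.5%.
20.25 has an FTA preferential rate, but origin Ilune is not Seron; base rate stands.
Duty = €273,550.62 × 2.5% = €6,838.77.
Line 3 (02.67, Drenmark, 2,896 units, €134,953.60):
Base rate for 02.67 is €4.65/unit.
Additional duty on 02.67 from Drenmark: +14.8% ad valorem. Applied ad valorem rate = 14.8%.
Duty = €134,953.60 × 14.8% + 2,896 × €4.65 = €33,439.53.
Line 4 (69.78, Drenmark, 3,474 kg, €239,462.82):
Base rate for 69.78 is 32%.
Additional duty on 69.78 from Drenmark: +34.3%. Applied ad valorem rate: 32% + 34.3% = 66.3%.
Duty = €239,462.82 × 66.3% = €158,763.85.
Total = €0.00 + €6,838.77 + €33,439.53 + €158,763.85 = €199,042.15.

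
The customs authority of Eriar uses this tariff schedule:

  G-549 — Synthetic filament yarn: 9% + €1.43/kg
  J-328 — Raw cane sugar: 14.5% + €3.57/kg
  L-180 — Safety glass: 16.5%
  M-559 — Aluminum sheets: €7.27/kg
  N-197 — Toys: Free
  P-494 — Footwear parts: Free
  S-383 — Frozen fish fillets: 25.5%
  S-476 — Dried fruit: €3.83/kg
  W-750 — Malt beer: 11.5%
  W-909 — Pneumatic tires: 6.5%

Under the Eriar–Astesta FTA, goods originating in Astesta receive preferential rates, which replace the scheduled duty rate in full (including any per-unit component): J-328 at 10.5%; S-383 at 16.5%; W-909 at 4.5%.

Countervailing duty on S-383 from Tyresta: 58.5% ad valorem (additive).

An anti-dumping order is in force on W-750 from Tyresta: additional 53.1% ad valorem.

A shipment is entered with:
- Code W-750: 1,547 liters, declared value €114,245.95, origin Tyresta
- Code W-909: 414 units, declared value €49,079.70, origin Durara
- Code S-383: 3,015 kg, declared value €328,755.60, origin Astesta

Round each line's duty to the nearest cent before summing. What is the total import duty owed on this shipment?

€131,237.73

Line 1 (W-750, Tyresta, 1,547 liters, €114,245.95):
Base rate for W-750 is 11.5%.
Additional duty on W-750 from Tyresta: +53.1%. Applied ad valorem rate: 11.5% + 53.1% = 64.6%.
Duty = €114,245.95 × 64.6% = €73,802.88.
Line 2 (W-909, Durara, 414 units, €49,079.70):
Base rate for W-909 is 6.5%.
W-909 has an FTA preferential rate, but origin Durara is not Astesta; base rate stands.
Duty = €49,079.70 × 6.5% = €3,190.18.
Line 3 (S-383, Astesta, 3,015 kg, €328,755.60):
Base rate for S-383 is 25.5%.
Origin Astesta qualifies under the Eriar–Astesta agreement and S-383 is covered: preferential rate 16.5% applies instead.
The additional-duty order on S-383 targets Tyresta, not Astesta; it does not apply.
Duty = €328,755.60 × 16.5% = €54,244.67.
Total = €73,802.88 + €3,190.18 + €54,244.67 = €131,237.73.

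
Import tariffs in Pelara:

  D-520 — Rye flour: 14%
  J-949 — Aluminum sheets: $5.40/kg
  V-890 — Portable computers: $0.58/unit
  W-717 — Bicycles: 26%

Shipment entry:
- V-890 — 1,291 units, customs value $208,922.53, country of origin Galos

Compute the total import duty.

$748.78

Line 1 (V-890, Galos, 1,291 units, $208,922.53):
Base rate for V-890 is $0.58/unit.
Duty = 1,291 × $0.58 = $748.78.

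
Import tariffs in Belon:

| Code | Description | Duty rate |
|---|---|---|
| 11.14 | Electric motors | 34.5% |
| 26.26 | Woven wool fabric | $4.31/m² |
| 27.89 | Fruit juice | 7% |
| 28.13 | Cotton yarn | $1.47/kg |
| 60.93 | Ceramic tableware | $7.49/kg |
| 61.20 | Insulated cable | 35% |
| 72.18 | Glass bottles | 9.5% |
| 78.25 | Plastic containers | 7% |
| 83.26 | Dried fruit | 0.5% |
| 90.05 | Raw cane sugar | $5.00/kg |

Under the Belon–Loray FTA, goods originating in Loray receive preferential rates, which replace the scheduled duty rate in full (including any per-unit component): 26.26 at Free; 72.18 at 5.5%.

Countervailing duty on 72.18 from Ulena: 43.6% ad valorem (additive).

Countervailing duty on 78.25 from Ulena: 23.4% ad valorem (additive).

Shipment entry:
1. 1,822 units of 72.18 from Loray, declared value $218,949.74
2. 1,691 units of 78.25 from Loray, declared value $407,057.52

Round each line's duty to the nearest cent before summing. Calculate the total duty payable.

Line 1 (72.18, Loray, 1,822 units, $218,949.74):
Base rate for 72.18 is 9.5%.
Origin Loray qualifies under the Belon–Loray agreement and 72.18 is covered: preferential rate 5.5% applies instead.
The additional-duty order on 72.18 targets Ulena, not Loray; it does not apply.
Duty = $218,949.74 × 5.5% = $12,042.24.
Line 2 (78.25, Loray, 1,691 units, $407,057.52):
Base rate for 78.25 is 7%.
Origin Loray is the FTA partner but 78.25 is not on the preference list; base rate stands.
The additional-duty order on 78.25 targets Ulena, not Loray; it does not apply.
Duty = $407,057.52 × 7% = $28,494.03.
Total = $12,042.24 + $28,494.03 = $40,536.27.

$40,536.27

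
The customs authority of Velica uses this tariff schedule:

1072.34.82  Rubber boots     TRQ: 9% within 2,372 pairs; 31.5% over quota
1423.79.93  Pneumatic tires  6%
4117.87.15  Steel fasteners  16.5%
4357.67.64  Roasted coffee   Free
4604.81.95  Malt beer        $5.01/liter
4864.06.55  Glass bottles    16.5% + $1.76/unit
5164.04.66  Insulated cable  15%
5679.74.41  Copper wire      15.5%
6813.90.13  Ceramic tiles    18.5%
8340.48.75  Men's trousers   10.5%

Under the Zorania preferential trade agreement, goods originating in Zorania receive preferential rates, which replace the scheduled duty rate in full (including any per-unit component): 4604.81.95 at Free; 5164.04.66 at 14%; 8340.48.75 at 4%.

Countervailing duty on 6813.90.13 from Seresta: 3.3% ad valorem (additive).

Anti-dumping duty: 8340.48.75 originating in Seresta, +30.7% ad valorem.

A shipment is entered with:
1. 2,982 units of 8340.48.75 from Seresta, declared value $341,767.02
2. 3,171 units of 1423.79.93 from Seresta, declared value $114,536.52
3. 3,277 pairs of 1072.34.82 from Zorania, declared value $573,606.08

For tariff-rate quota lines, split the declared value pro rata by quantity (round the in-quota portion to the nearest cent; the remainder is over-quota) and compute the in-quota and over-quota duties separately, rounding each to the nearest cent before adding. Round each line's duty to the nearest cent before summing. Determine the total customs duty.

Line 1 (8340.48.75, Seresta, 2,982 units, $341,767.02):
Base rate for 8340.48.75 is 10.5%.
8340.48.75 has an FTA preferential rate, but origin Seresta is not Zorania; base rate stands.
Additional duty on 8340.48.75 from Seresta: +30.7%. Applied ad valorem rate: 10.5% + 30.7% = 41.2%.
Duty = $341,767.02 × 41.2% = $140,808.01.
Line 2 (1423.79.93, Seresta, 3,171 units, $114,536.52):
Base rate for 1423.79.93 is 6%.
Duty = $114,536.52 × 6% = $6,872.19.
Line 3 (1072.34.82, Zorania, 3,277 pairs, $573,606.08):
Code 1072.34.82 is under a tariff-rate quota (threshold 2,372 pairs). In-quota: 2,372 pairs at 9%; over-quota: 905 pairs at 31.5%.
Pro-rata value split: in-quota = $573,606.08 × 2,372/3,277 = $415,194.88; over-quota = $573,606.08 − $415,194.88 = $158,411.20.
In-quota duty = $415,194.88 × 9% = $37,367.54. Over-quota duty = $158,411.20 × 31.5% = $49,899.53.
Line duty = $37,367.54 + $49,899.53 = $87,267.07.
Total = $140,808.01 + $6,872.19 + $87,267.07 = $234,947.27.

$234,947.27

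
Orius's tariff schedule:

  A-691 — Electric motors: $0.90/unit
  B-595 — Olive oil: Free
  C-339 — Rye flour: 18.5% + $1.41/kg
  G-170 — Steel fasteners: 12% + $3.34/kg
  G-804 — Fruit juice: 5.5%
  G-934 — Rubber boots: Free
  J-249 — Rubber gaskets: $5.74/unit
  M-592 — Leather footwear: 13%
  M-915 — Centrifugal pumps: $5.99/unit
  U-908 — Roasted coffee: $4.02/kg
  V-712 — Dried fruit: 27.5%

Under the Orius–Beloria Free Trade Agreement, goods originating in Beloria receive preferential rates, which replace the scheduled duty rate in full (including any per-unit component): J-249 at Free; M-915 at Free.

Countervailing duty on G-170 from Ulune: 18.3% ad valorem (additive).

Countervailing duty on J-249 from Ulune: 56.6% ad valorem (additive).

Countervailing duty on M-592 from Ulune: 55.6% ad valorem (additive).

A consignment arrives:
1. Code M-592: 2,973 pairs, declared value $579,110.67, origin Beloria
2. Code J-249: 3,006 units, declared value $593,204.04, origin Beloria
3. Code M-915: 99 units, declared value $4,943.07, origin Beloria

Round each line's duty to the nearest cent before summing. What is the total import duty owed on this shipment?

$75,284.39

Line 1 (M-592, Beloria, 2,973 pairs, $579,110.67):
Base rate for M-592 is 13%.
Origin Beloria is the FTA partner but M-592 is not on the preference list; base rate stands.
The additional-duty order on M-592 targets Ulune, not Beloria; it does not apply.
Duty = $579,110.67 × 13% = $75,284.39.
Line 2 (J-249, Beloria, 3,006 units, $593,204.04):
Base rate for J-249 is $5.74/unit.
Origin Beloria qualifies under the Orius–Beloria agreement and J-249 is covered: preferential rate Free applies instead.
The additional-duty order on J-249 targets Ulune, not Beloria; it does not apply.
Duty = $593,204.04 × 0% = $0.00.
Line 3 (M-915, Beloria, 99 units, $4,943.07):
Base rate for M-915 is $5.99/unit.
Origin Beloria qualifies under the Orius–Beloria agreement and M-915 is covered: preferential rate Free applies instead.
Duty = $4,943.07 × 0% = $0.00.
Total = $75,284.39 + $0.00 + $0.00 = $75,284.39.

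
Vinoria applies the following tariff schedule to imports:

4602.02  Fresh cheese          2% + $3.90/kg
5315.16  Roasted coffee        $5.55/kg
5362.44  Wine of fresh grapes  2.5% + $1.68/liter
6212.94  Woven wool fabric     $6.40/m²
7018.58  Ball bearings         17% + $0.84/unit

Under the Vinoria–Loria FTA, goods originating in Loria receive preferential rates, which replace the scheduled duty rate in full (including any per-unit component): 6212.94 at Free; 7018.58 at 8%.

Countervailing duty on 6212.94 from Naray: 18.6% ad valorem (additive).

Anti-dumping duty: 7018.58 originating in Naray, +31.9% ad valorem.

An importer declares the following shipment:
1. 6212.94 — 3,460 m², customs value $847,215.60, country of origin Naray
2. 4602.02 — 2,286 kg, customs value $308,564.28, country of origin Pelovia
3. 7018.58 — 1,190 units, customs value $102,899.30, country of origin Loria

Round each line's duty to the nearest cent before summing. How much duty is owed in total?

Line 1 (6212.94, Naray, 3,460 m², $847,215.60):
Base rate for 6212.94 is $6.40/m².
6212.94 has an FTA preferential rate, but origin Naray is not Loria; base rate stands.
Additional duty on 6212.94 from Naray: +18.6% ad valorem. Applied ad valorem rate = 18.6%.
Duty = $847,215.60 × 18.6% + 3,460 × $6.40 = $179,726.10.
Line 2 (4602.02, Pelovia, 2,286 kg, $308,564.28):
Base rate for 4602.02 is 2% + $3.90/kg.
Duty = $308,564.28 × 2% + 2,286 × $3.90 = $15,086.69.
Line 3 (7018.58, Loria, 1,190 units, $102,899.30):
Base rate for 7018.58 is 17% + $0.84/unit.
Origin Loria qualifies under the Vinoria–Loria agreement and 7018.58 is covered: preferential rate 8% applies instead.
The additional-duty order on 7018.58 targets Naray, not Loria; it does not apply.
Duty = $102,899.30 × 8% = $8,231.94.
Total = $179,726.10 + $15,086.69 + $8,231.94 = $203,044.73.

$203,044.73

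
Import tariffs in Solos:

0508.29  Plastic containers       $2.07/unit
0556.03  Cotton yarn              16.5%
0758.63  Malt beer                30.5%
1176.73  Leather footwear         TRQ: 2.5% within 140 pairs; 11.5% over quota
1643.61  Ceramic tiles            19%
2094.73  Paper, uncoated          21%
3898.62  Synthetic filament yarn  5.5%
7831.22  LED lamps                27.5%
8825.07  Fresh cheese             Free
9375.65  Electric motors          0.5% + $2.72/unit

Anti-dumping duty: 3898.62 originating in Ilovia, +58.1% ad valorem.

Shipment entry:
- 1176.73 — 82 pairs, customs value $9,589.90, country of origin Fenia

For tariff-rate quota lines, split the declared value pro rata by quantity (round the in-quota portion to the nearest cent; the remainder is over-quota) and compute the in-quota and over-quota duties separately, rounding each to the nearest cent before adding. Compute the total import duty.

Line 1 (1176.73, Fenia, 82 pairs, $9,589.90):
Code 1176.73 is under a tariff-rate quota (threshold 140 pairs). Quantity 82 pairs is within the quota, so the in-quota rate 2.5% applies to the full value.
Duty = $9,589.90 × 2.5% = $239.75.

$239.75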